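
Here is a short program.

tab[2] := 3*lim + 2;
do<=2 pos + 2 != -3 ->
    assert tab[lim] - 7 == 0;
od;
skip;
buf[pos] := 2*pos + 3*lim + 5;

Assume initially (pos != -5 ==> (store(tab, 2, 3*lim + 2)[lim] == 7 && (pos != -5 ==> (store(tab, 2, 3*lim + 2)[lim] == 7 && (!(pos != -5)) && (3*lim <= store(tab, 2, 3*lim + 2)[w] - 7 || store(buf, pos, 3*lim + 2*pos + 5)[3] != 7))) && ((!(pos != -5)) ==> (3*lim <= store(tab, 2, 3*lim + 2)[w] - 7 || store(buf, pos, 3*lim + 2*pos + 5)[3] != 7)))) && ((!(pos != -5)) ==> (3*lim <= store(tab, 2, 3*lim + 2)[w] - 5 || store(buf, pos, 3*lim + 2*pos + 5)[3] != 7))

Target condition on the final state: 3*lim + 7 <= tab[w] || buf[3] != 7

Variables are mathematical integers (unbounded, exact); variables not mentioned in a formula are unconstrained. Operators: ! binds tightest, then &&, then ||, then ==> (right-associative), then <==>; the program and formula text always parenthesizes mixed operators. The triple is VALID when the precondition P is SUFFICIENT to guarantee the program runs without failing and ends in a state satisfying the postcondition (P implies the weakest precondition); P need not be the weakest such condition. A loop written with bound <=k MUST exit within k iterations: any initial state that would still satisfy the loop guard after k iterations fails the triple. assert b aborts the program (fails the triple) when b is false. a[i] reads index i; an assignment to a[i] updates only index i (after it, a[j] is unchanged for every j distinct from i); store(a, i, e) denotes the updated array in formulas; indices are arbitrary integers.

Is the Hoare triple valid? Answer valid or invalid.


Working backward. After the program, the postcondition 3*lim + 7 <= tab[w] || buf[3] != 7 must hold; in canonical form it is 3*lim <= tab[w] - 7 || buf[3] != 7.
Before buf[pos] := 2*pos + 3*lim + 5: 3*lim <= tab[w] - 7 || store(buf, pos, 3*lim + 2*pos + 5)[3] != 7
Before skip: 3*lim <= tab[w] - 7 || store(buf, pos, 3*lim + 2*pos + 5)[3] != 7
Before the loop (bound <=2), unroll the exhaustion recursion (WP_0 = exit-now case; WP_j = one more guarded iteration, up to j = 2):
  WP_0: (!(pos != -5)) && (3*lim <= tab[w] - 7 || store(buf, pos, 3*lim + 2*pos + 5)[3] != 7)
  WP_1: (pos != -5 ==> (tab[lim] == 7 && (!(pos != -5)) && (3*lim <= tab[w] - 7 || store(buf, pos, 3*lim + 2*pos + 5)[3] != 7))) && ((!(pos != -5)) ==> (3*lim <= tab[w] - 7 || store(buf, pos, 3*lim + 2*pos + 5)[3] != 7))
  WP_2: (pos != -5 ==> (tab[lim] == 7 && (pos != -5 ==> (tab[lim] == 7 && (!(pos != -5)) && (3*lim <= tab[w] - 7 || store(buf, pos, 3*lim + 2*pos + 5)[3] != 7))) && ((!(pos != -5)) ==> (3*lim <= tab[w] - 7 || store(buf, pos, 3*lim + 2*pos + 5)[3] != 7)))) && ((!(pos != -5)) ==> (3*lim <= tab[w] - 7 || store(buf, pos, 3*lim + 2*pos + 5)[3] != 7))
So before the loop: (pos != -5 ==> (tab[lim] == 7 && (pos != -5 ==> (tab[lim] == 7 && (!(pos != -5)) && (3*lim <= tab[w] - 7 || store(buf, pos, 3*lim + 2*pos + 5)[3] != 7))) && ((!(pos != -5)) ==> (3*lim <= tab[w] - 7 || store(buf, pos, 3*lim + 2*pos + 5)[3] != 7)))) && ((!(pos != -5)) ==> (3*lim <= tab[w] - 7 || store(buf, pos, 3*lim + 2*pos + 5)[3] != 7))
Before tab[2] := 3*lim + 2: (pos != -5 ==> (store(tab, 2, 3*lim + 2)[lim] == 7 && (pos != -5 ==> (store(tab, 2, 3*lim + 2)[lim] == 7 && (!(pos != -5)) && (3*lim <= store(tab, 2, 3*lim + 2)[w] - 7 || store(buf, pos, 3*lim + 2*pos + 5)[3] != 7))) && ((!(pos != -5)) ==> (3*lim <= store(tab, 2, 3*lim + 2)[w] - 7 || store(buf, pos, 3*lim + 2*pos + 5)[3] != 7)))) && ((!(pos != -5)) ==> (3*lim <= store(tab, 2, 3*lim + 2)[w] - 7 || store(buf, pos, 3*lim + 2*pos + 5)[3] != 7))
The weakest precondition is (pos != -5 ==> (store(tab, 2, 3*lim + 2)[lim] == 7 && (pos != -5 ==> (store(tab, 2, 3*lim + 2)[lim] == 7 && (!(pos != -5)) && (3*lim <= store(tab, 2, 3*lim + 2)[w] - 7 || store(buf, pos, 3*lim + 2*pos + 5)[3] != 7))) && ((!(pos != -5)) ==> (3*lim <= store(tab, 2, 3*lim + 2)[w] - 7 || store(buf, pos, 3*lim + 2*pos + 5)[3] != 7)))) && ((!(pos != -5)) ==> (3*lim <= store(tab, 2, 3*lim + 2)[w] - 7 || store(buf, pos, 3*lim + 2*pos + 5)[3] != 7)).
Check whether (pos != -5 ==> (store(tab, 2, 3*lim + 2)[lim] == 7 && (pos != -5 ==> (store(tab, 2, 3*lim + 2)[lim] == 7 && (!(pos != -5)) && (3*lim <= store(tab, 2, 3*lim + 2)[w] - 7 || store(buf, pos, 3*lim + 2*pos + 5)[3] != 7))) && ((!(pos != -5)) ==> (3*lim <= store(tab, 2, 3*lim + 2)[w] - 7 || store(buf, pos, 3*lim + 2*pos + 5)[3] != 7)))) && ((!(pos != -5)) ==> (3*lim <= store(tab, 2, 3*lim + 2)[w] - 5 || store(buf, pos, 3*lim + 2*pos + 5)[3] != 7)) implies it.
Countermodel: at the initial state buf = {[-5] = 7, [2] = 7, [3] = 7, [6] = 7, [7040] = 7, elsewhere 7}, lim = 7040, pos = -5, tab = {[-5] = 3, [2] = 3, [3] = 3, [6] = 21125, [7040] = 3, elsewhere 3}, w = 6, the precondition holds but the weakest precondition fails.
Answer: invalid


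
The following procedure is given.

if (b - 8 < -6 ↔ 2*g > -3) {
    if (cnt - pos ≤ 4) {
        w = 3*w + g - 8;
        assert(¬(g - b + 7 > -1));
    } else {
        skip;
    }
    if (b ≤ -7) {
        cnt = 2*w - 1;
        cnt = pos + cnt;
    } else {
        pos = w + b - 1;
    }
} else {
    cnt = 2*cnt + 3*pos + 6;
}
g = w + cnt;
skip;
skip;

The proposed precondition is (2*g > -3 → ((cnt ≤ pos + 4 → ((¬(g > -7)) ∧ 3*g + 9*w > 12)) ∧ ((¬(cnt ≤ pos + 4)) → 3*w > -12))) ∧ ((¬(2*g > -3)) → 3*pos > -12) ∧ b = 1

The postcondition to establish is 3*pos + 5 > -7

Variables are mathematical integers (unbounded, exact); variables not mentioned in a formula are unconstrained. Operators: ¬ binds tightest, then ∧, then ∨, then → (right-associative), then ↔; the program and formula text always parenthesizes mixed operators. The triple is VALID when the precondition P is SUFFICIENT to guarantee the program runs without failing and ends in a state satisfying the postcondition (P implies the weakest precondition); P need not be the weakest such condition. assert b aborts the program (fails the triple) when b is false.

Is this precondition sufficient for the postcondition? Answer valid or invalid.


Working backward. After the program, the postcondition 3*pos + 5 > -7 must hold; in canonical form it is 3*pos > -12.
Before skip: 3*pos > -12
Before skip: 3*pos > -12
Before g := w + cnt: 3*pos > -12
Then branch requires (cnt ≤ pos + 4 → ((¬(g > b - 8)) ∧ (b ≤ -7 → 3*pos > -12) ∧ ((¬(b ≤ -7)) → 3*b + 3*g + 9*w > 15))) ∧ ((¬(cnt ≤ pos + 4)) → ((b ≤ -7 → 3*pos > -12) ∧ ((¬(b ≤ -7)) → 3*b + 3*w > -9))); else branch requires 3*pos > -12.
Before the if: ((b < 2 ↔ 2*g > -3) → ((cnt ≤ pos + 4 → ((¬(g > b - 8)) ∧ (b ≤ -7 → 3*pos > -12) ∧ ((¬(b ≤ -7)) → 3*b + 3*g + 9*w > 15))) ∧ ((¬(cnt ≤ pos + 4)) → ((b ≤ -7 → 3*pos > -12) ∧ ((¬(b ≤ -7)) → 3*b + 3*w > -9))))) ∧ ((¬(b < 2 ↔ 2*g > -3)) → 3*pos > -12)
The weakest precondition is ((b < 2 ↔ 2*g > -3) → ((cnt ≤ pos + 4 → ((¬(g > b - 8)) ∧ (b ≤ -7 → 3*pos > -12) ∧ ((¬(b ≤ -7)) → 3*b + 3*g + 9*w > 15))) ∧ ((¬(cnt ≤ pos + 4)) → ((b ≤ -7 → 3*pos > -12) ∧ ((¬(b ≤ -7)) → 3*b + 3*w > -9))))) ∧ ((¬(b < 2 ↔ 2*g > -3)) → 3*pos > -12).
Check whether (2*g > -3 → ((cnt ≤ pos + 4 → ((¬(g > -7)) ∧ 3*g + 9*w > 12)) ∧ ((¬(cnt ≤ pos + 4)) → 3*w > -12))) ∧ ((¬(2*g > -3)) → 3*pos > -12) ∧ b = 1 implies it.
Every state satisfying the precondition satisfies the weakest precondition: the implication holds.
Answer: valid


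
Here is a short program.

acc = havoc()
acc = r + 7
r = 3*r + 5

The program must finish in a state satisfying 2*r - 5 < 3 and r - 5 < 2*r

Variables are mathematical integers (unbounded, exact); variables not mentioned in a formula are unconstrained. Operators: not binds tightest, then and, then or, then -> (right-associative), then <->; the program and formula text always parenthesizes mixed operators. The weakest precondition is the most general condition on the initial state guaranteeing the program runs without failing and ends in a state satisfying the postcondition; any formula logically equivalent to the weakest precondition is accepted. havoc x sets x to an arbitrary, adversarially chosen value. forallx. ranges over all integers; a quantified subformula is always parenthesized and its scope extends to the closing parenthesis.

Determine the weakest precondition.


Working backward. After the program, the postcondition 2*r - 5 < 3 and r - 5 < 2*r must hold; in canonical form it is 2*r < 8 and r > -5.
Before r := 3*r + 5: 6*r < -2 and 3*r > -10
Before acc := r + 7: 6*r < -2 and 3*r > -10
Before havoc acc: 6*r < -2 and 3*r > -10
Answer: WP = 6*r < -2 and 3*r > -10


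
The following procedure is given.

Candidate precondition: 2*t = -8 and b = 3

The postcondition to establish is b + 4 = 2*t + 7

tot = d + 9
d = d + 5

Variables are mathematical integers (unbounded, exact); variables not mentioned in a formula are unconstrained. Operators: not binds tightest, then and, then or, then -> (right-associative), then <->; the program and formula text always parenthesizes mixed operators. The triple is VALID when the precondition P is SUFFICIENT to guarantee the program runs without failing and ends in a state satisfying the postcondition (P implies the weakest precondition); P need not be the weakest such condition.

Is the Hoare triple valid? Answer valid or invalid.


Working backward. After the program, the postcondition b + 4 = 2*t + 7 must hold; in canonical form it is b = 2*t + 3.
Before d := d + 5: b = 2*t + 3
Before tot := d + 9: b = 2*t + 3
The weakest precondition is b = 2*t + 3.
Check whether 2*t = -8 and b = 3 implies it.
Countermodel: at the initial state b = 3, t = -4, the precondition holds but the weakest precondition fails.
Answer: invalid


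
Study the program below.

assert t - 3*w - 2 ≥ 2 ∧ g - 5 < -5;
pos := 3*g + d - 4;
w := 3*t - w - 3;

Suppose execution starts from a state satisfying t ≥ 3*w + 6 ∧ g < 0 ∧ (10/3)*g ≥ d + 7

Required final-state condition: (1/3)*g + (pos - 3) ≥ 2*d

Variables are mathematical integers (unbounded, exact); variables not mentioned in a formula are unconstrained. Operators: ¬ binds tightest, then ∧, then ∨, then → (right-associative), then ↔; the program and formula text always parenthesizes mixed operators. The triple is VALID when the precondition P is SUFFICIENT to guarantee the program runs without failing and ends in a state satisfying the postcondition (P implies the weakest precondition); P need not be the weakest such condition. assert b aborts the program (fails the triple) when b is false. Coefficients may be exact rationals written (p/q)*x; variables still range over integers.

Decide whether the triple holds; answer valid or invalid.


Working backward. After the program, the postcondition (1/3)*g + (pos - 3) ≥ 2*d must hold; in canonical form it is (1/3)*g + pos ≥ 2*d + 3.
Before w := 3*t - w - 3: (1/3)*g + pos ≥ 2*d + 3
Before pos := 3*g + d - 4: (10/3)*g ≥ d + 7
Before assert t - 3*w - 2 ≥ 2 ∧ g - 5 < -5: t ≥ 3*w + 4 ∧ g < 0 ∧ (10/3)*g ≥ d + 7
The weakest precondition is t ≥ 3*w + 4 ∧ g < 0 ∧ (10/3)*g ≥ d + 7.
Check whether t ≥ 3*w + 6 ∧ g < 0 ∧ (10/3)*g ≥ d + 7 implies it.
Every state satisfying the precondition satisfies the weakest precondition: the implication holds.
Answer: valid


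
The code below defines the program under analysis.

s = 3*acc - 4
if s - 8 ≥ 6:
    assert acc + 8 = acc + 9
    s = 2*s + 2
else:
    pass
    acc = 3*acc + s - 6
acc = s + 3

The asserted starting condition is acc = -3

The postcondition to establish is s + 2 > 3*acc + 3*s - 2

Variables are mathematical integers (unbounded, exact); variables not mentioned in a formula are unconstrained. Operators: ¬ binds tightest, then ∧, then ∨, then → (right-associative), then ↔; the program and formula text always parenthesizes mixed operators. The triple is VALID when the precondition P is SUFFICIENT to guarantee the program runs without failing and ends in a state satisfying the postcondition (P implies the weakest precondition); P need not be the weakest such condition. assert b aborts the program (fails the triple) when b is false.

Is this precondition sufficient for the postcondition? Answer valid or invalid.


Working backward. After the program, the postcondition s + 2 > 3*acc + 3*s - 2 must hold; in canonical form it is 3*acc + 2*s < 4.
Before acc := s + 3: 5*s < -5
Then branch requires false; else branch requires 5*s < -5.
Before the if: (¬(s ≥ 14)) ∧ ((¬(s ≥ 14)) → 5*s < -5)
Before s := 3*acc - 4: (¬(3*acc ≥ 18)) ∧ ((¬(3*acc ≥ 18)) → 15*acc < 15)
The weakest precondition is (¬(3*acc ≥ 18)) ∧ ((¬(3*acc ≥ 18)) → 15*acc < 15).
Check whether acc = -3 implies it.
Every state satisfying the precondition satisfies the weakest precondition: the implication holds.
Answer: valid


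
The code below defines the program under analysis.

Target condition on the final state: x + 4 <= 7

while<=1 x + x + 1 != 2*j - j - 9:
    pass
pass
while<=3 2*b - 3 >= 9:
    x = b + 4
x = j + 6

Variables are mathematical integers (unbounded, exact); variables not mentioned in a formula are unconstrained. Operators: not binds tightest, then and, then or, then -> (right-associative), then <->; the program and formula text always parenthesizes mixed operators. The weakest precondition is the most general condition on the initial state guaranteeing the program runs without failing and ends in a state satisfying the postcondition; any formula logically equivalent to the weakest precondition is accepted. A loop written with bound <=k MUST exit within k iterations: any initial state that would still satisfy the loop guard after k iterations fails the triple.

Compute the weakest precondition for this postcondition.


Working backward. After the program, the postcondition x + 4 <= 7 must hold; in canonical form it is x <= 3.
Before x := j + 6: j <= -3
Before the loop (bound <=3), unroll the exhaustion recursion (WP_0 = exit-now case; WP_j = one more guarded iteration, up to j = 3):
  WP_0: (not (2*b >= 12)) and j <= -3
  WP_1: (2*b >= 12 -> ((not (2*b >= 12)) and j <= -3)) and ((not (2*b >= 12)) -> j <= -3)
  WP_2: (2*b >= 12 -> ((2*b >= 12 -> ((not (2*b >= 12)) and j <= -3)) and ((not (2*b >= 12)) -> j <= -3))) and ((not (2*b >= 12)) -> j <= -3)
  WP_3: (2*b >= 12 -> ((2*b >= 12 -> ((2*b >= 12 -> ((not (2*b >= 12)) and j <= -3)) and ((not (2*b >= 12)) -> j <= -3))) and ((not (2*b >= 12)) -> j <= -3))) and ((not (2*b >= 12)) -> j <= -3)
So before the loop: (2*b >= 12 -> ((2*b >= 12 -> ((2*b >= 12 -> ((not (2*b >= 12)) and j <= -3)) and ((not (2*b >= 12)) -> j <= -3))) and ((not (2*b >= 12)) -> j <= -3))) and ((not (2*b >= 12)) -> j <= -3)
Before skip: (2*b >= 12 -> ((2*b >= 12 -> ((2*b >= 12 -> ((not (2*b >= 12)) and j <= -3)) and ((not (2*b >= 12)) -> j <= -3))) and ((not (2*b >= 12)) -> j <= -3))) and ((not (2*b >= 12)) -> j <= -3)
Before the loop (bound <=1), unroll the exhaustion recursion (WP_0 = exit-now case; WP_j = one more guarded iteration, up to j = 1):
  WP_0: (not (2*x != j - 10)) and (2*b >= 12 -> ((2*b >= 12 -> ((2*b >= 12 -> ((not (2*b >= 12)) and j <= -3)) and ((not (2*b >= 12)) -> j <= -3))) and ((not (2*b >= 12)) -> j <= -3))) and ((not (2*b >= 12)) -> j <= -3)
  WP_1: (2*x != j - 10 -> ((not (2*x != j - 10)) and (2*b >= 12 -> ((2*b >= 12 -> ((2*b >= 12 -> ((not (2*b >= 12)) and j <= -3)) and ((not (2*b >= 12)) -> j <= -3))) and ((not (2*b >= 12)) -> j <= -3))) and ((not (2*b >= 12)) -> j <= -3))) and ((not (2*x != j - 10)) -> ((2*b >= 12 -> ((2*b >= 12 -> ((2*b >= 12 -> ((not (2*b >= 12)) and j <= -3)) and ((not (2*b >= 12)) -> j <= -3))) and ((not (2*b >= 12)) -> j <= -3))) and ((not (2*b >= 12)) -> j <= -3)))
So before the loop: (2*x != j - 10 -> ((not (2*x != j - 10)) and (2*b >= 12 -> ((2*b >= 12 -> ((2*b >= 12 -> ((not (2*b >= 12)) and j <= -3)) and ((not (2*b >= 12)) -> j <= -3))) and ((not (2*b >= 12)) -> j <= -3))) and ((not (2*b >= 12)) -> j <= -3))) and ((not (2*x != j - 10)) -> ((2*b >= 12 -> ((2*b >= 12 -> ((2*b >= 12 -> ((not (2*b >= 12)) and j <= -3)) and ((not (2*b >= 12)) -> j <= -3))) and ((not (2*b >= 12)) -> j <= -3))) and ((not (2*b >= 12)) -> j <= -3)))
Answer: WP = (2*x != j - 10 -> ((not (2*x != j - 10)) and (2*b >= 12 -> ((2*b >= 12 -> ((2*b >= 12 -> ((not (2*b >= 12)) and j <= -3)) and ((not (2*b >= 12)) -> j <= -3))) and ((not (2*b >= 12)) -> j <= -3))) and ((not (2*b >= 12)) -> j <= -3))) and ((not (2*x != j - 10)) -> ((2*b >= 12 -> ((2*b >= 12 -> ((2*b >= 12 -> ((not (2*b >= 12)) and j <= -3)) and ((not (2*b >= 12)) -> j <= -3))) and ((not (2*b >= 12)) -> j <= -3))) and ((not (2*b >= 12)) -> j <= -3)))


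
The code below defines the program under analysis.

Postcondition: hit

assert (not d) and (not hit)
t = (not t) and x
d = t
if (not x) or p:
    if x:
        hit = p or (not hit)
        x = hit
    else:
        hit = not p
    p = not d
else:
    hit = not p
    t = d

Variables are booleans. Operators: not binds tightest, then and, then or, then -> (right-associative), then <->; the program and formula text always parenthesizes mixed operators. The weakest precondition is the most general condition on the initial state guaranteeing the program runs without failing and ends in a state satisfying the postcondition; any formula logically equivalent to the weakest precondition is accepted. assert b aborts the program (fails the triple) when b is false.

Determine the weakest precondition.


Working backward. After the program, hit must hold.
Then branch requires (x -> (p or (not hit))) and ((not x) -> (not p)); else branch requires not p.
Before the if: (((not x) or p) -> ((x -> (p or (not hit))) and ((not x) -> (not p)))) and ((not ((not x) or p)) -> (not p))
Before d := t: (((not x) or p) -> ((x -> (p or (not hit))) and ((not x) -> (not p)))) and ((not ((not x) or p)) -> (not p))
Before t := (not t) and x: (((not x) or p) -> ((x -> (p or (not hit))) and ((not x) -> (not p)))) and ((not ((not x) or p)) -> (not p))
Before assert (not d) and (not hit): (not d) and (not hit) and (((not x) or p) -> ((x -> (p or (not hit))) and ((not x) -> (not p)))) and ((not ((not x) or p)) -> (not p))
Answer: WP = (not d) and (not hit) and (((not x) or p) -> ((x -> (p or (not hit))) and ((not x) -> (not p)))) and ((not ((not x) or p)) -> (not p))


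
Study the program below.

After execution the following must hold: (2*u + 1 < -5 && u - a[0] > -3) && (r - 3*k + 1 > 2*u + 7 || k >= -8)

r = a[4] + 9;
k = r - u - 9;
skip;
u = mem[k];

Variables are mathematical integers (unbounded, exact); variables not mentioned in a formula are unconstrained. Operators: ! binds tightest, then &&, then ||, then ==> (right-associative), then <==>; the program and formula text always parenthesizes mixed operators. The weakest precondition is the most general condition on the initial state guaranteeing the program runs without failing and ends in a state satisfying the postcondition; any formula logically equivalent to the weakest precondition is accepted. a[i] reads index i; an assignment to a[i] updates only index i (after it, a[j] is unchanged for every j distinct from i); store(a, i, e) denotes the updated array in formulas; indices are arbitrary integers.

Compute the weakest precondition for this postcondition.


Working backward. After the program, the postcondition (2*u + 1 < -5 && u - a[0] > -3) && (r - 3*k + 1 > 2*u + 7 || k >= -8) must hold; in canonical form it is 2*u < -6 && u > a[0] - 3 && (r > 3*k + 2*u + 6 || k >= -8).
Before u := mem[k]: 2*mem[k] < -6 && mem[k] > a[0] - 3 && (r > 2*mem[k] + 3*k + 6 || k >= -8)
Before skip: 2*mem[k] < -6 && mem[k] > a[0] - 3 && (r > 2*mem[k] + 3*k + 6 || k >= -8)
Before k := r - u - 9: 2*mem[r - u - 9] < -6 && mem[r - u - 9] > a[0] - 3 && (3*u > 2*mem[r - u - 9] + 2*r - 21 || r >= u + 1)
Before r := a[4] + 9: 2*mem[a[4] - u] < -6 && mem[a[4] - u] > a[0] - 3 && (3*u > 2*a[4] + 2*mem[a[4] - u] - 3 || a[4] >= u - 8)
Answer: WP = 2*mem[a[4] - u] < -6 && mem[a[4] - u] > a[0] - 3 && (3*u > 2*a[4] + 2*mem[a[4] - u] - 3 || a[4] >= u - 8)


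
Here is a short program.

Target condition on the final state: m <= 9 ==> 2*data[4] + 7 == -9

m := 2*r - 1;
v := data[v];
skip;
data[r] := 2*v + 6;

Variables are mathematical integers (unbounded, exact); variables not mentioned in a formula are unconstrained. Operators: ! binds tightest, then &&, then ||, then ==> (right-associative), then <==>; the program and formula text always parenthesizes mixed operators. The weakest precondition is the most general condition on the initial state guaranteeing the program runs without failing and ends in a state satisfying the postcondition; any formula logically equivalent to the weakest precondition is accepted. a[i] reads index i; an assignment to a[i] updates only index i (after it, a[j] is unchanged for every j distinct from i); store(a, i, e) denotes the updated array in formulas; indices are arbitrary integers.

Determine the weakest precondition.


Working backward. After the program, the postcondition m <= 9 ==> 2*data[4] + 7 == -9 must hold; in canonical form it is m <= 9 ==> 2*data[4] == -16.
Before data[r] := 2*v + 6: m <= 9 ==> 2*store(data, r, 2*v + 6)[4] == -16
Before skip: m <= 9 ==> 2*store(data, r, 2*v + 6)[4] == -16
Before v := data[v]: m <= 9 ==> 2*store(data, r, 2*data[v] + 6)[4] == -16
Before m := 2*r - 1: 2*r <= 10 ==> 2*store(data, r, 2*data[v] + 6)[4] == -16
Answer: WP = 2*r <= 10 ==> 2*store(data, r, 2*data[v] + 6)[4] == -16


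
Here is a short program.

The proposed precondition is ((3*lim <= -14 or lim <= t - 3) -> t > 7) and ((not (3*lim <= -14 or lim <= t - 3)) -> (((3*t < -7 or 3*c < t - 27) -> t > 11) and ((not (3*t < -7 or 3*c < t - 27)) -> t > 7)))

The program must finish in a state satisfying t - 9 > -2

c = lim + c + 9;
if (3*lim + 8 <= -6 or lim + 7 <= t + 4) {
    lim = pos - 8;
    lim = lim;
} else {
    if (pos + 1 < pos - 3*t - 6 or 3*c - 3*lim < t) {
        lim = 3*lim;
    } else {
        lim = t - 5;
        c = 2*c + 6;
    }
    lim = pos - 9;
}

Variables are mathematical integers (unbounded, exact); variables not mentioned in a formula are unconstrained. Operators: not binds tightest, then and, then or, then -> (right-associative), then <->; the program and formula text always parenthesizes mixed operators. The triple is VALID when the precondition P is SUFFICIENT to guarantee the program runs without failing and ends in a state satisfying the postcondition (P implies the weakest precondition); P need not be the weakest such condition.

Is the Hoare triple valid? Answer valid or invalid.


Working backward. After the program, the postcondition t - 9 > -2 must hold; in canonical form it is t > 7.
Then branch requires t > 7; else branch requires ((3*t < -7 or 3*c < 3*lim + t) -> t > 7) and ((not (3*t < -7 or 3*c < 3*lim + t)) -> t > 7).
Before the if: ((3*lim <= -14 or lim <= t - 3) -> t > 7) and ((not (3*lim <= -14 or lim <= t - 3)) -> (((3*t < -7 or 3*c < 3*lim + t) -> t > 7) and ((not (3*t < -7 or 3*c < 3*lim + t)) -> t > 7)))
Before c := lim + c + 9: ((3*lim <= -14 or lim <= t - 3) -> t > 7) and ((not (3*lim <= -14 or lim <= t - 3)) -> (((3*t < -7 or 3*c < t - 27) -> t > 7) and ((not (3*t < -7 or 3*c < t - 27)) -> t > 7)))
The weakest precondition is ((3*lim <= -14 or lim <= t - 3) -> t > 7) and ((not (3*lim <= -14 or lim <= t - 3)) -> (((3*t < -7 or 3*c < t - 27) -> t > 7) and ((not (3*t < -7 or 3*c < t - 27)) -> t > 7))).
Check whether ((3*lim <= -14 or lim <= t - 3) -> t > 7) and ((not (3*lim <= -14 or lim <= t - 3)) -> (((3*t < -7 or 3*c < t - 27) -> t > 11) and ((not (3*t < -7 or 3*c < t - 27)) -> t > 7))) implies it.
Every state satisfying the precondition satisfies the weakest precondition: the implication holds.
Answer: valid


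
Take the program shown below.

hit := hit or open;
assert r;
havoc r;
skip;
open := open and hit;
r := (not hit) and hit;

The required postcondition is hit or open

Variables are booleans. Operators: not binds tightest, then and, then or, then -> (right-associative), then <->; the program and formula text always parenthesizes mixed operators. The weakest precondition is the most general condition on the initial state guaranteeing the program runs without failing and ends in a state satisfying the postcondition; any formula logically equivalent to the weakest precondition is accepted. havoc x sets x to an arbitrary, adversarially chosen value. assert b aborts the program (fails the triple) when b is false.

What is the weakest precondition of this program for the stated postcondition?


Working backward. After the program, hit or open must hold.
Before r := (not hit) and hit: hit or open
Before open := open and hit: hit or (open and hit)
Before skip: hit or (open and hit)
Before havoc r: hit or (open and hit)
Before assert r: r and (hit or (open and hit))
Before hit := hit or open: r and (hit or open or (open and (hit or open)))
Answer: WP = r and (hit or open or (open and (hit or open)))


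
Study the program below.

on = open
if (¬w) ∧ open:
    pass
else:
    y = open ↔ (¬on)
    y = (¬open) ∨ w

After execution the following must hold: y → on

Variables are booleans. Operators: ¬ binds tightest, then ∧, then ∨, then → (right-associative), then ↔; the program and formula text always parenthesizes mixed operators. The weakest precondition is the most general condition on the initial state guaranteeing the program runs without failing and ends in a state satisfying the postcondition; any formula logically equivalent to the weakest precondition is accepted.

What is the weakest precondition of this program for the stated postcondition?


Working backward. After the program, y → on must hold.
Then branch requires y → on; else branch requires ((¬open) ∨ w) → on.
Before the if: (((¬w) ∧ open) → (y → on)) ∧ ((¬((¬w) ∧ open)) → (((¬open) ∨ w) → on))
Before on := open: (((¬w) ∧ open) → (y → open)) ∧ ((¬((¬w) ∧ open)) → (((¬open) ∨ w) → open))
Answer: WP = (((¬w) ∧ open) → (y → open)) ∧ ((¬((¬w) ∧ open)) → (((¬open) ∨ w) → open))


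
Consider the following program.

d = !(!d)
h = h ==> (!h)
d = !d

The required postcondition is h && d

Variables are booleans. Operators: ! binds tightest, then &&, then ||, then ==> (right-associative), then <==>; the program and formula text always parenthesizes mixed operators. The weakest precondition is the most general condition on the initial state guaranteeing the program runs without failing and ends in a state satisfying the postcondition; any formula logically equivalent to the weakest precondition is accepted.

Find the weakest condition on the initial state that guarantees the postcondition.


Working backward. After the program, h && d must hold.
Before d := !d: h && (!d)
Before h := h ==> (!h): (h ==> (!h)) && (!d)
Before d := !(!d): (h ==> (!h)) && (!d)
Answer: WP = (h ==> (!h)) && (!d)


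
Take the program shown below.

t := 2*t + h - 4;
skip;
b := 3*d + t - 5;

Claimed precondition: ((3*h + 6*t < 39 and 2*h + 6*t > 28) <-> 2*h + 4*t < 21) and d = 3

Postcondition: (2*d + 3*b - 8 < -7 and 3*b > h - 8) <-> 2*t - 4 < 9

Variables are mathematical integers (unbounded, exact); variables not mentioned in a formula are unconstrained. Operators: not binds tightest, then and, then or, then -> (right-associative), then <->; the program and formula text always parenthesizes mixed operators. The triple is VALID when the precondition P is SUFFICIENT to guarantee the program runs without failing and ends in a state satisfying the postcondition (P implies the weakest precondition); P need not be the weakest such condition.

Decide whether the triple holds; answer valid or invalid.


Working backward. After the program, the postcondition (2*d + 3*b - 8 < -7 and 3*b > h - 8) <-> 2*t - 4 < 9 must hold; in canonical form it is (3*b + 2*d < 1 and 3*b > h - 8) <-> 2*t < 13.
Before b := 3*d + t - 5: (11*d + 3*t < 16 and 9*d + 3*t > h + 7) <-> 2*t < 13
Before skip: (11*d + 3*t < 16 and 9*d + 3*t > h + 7) <-> 2*t < 13
Before t := 2*t + h - 4: (11*d + 3*h + 6*t < 28 and 9*d + 2*h + 6*t > 19) <-> 2*h + 4*t < 21
The weakest precondition is (11*d + 3*h + 6*t < 28 and 9*d + 2*h + 6*t > 19) <-> 2*h + 4*t < 21.
Check whether ((3*h + 6*t < 39 and 2*h + 6*t > 28) <-> 2*h + 4*t < 21) and d = 3 implies it.
Countermodel: at the initial state d = 3, h = 0, t = 5, the precondition holds but the weakest precondition fails.
Answer: invalid


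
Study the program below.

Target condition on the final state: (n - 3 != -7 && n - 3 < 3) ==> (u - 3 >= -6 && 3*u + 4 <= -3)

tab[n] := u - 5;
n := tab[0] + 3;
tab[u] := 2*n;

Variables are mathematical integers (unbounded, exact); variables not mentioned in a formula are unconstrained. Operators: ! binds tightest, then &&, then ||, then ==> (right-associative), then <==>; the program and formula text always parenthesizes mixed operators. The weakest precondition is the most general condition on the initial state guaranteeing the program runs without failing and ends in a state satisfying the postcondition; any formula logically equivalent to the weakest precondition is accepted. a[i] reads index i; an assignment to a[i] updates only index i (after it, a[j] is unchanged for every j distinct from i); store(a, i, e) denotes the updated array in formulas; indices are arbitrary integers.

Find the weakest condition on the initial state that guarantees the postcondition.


Working backward. After the program, the postcondition (n - 3 != -7 && n - 3 < 3) ==> (u - 3 >= -6 && 3*u + 4 <= -3) must hold; in canonical form it is (n != -4 && n < 6) ==> (u >= -3 && 3*u <= -7).
Before tab[u] := 2*n: (n != -4 && n < 6) ==> (u >= -3 && 3*u <= -7)
Before n := tab[0] + 3: (tab[0] != -7 && tab[0] < 3) ==> (u >= -3 && 3*u <= -7)
Before tab[n] := u - 5: (store(tab, n, u - 5)[0] != -7 && store(tab, n, u - 5)[0] < 3) ==> (u >= -3 && 3*u <= -7)
Answer: WP = (store(tab, n, u - 5)[0] != -7 && store(tab, n, u - 5)[0] < 3) ==> (u >= -3 && 3*u <= -7)


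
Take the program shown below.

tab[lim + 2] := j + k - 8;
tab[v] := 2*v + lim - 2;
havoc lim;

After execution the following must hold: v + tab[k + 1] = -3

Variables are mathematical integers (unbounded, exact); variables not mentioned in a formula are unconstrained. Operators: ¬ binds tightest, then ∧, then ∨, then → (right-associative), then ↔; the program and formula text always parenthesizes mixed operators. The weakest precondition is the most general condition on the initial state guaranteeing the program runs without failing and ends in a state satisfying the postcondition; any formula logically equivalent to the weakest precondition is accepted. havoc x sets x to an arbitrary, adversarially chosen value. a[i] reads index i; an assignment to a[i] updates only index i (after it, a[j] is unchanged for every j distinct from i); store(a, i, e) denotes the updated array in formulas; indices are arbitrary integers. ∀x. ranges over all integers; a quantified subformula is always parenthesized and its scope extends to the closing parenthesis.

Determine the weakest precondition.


Working backward. After the program, the postcondition v + tab[k + 1] = -3 must hold; in canonical form it is tab[k + 1] + v = -3.
Before havoc lim: tab[k + 1] + v = -3
Before tab[v] := 2*v + lim - 2: store(tab, v, lim + 2*v - 2)[k + 1] + v = -3
Before tab[lim + 2] := j + k - 8: store(store(tab, lim + 2, j + k - 8), v, lim + 2*v - 2)[k + 1] + v = -3
Answer: WP = store(store(tab, lim + 2, j + k - 8), v, lim + 2*v - 2)[k + 1] + v = -3


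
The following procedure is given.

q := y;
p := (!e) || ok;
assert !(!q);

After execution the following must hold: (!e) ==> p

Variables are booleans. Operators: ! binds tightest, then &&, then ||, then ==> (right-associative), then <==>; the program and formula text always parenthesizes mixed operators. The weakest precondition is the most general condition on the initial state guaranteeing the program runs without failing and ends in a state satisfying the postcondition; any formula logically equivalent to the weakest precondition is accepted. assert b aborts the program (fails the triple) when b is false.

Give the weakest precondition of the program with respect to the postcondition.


Working backward. After the program, (!e) ==> p must hold.
Before assert !(!q): q && ((!e) ==> p)
Before p := (!e) || ok: q && ((!e) ==> ((!e) || ok))
Before q := y: y && ((!e) ==> ((!e) || ok))
Answer: WP = y && ((!e) ==> ((!e) || ok))


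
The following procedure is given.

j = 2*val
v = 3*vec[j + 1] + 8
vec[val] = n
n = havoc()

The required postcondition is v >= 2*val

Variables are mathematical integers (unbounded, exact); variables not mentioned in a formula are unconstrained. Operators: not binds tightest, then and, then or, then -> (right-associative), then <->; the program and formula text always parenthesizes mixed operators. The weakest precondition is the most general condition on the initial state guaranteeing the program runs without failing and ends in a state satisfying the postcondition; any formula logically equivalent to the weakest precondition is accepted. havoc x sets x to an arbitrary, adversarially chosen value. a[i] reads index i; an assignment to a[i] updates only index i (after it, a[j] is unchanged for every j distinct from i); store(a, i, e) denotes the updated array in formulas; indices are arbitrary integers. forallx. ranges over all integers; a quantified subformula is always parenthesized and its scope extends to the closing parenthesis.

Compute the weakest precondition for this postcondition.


Working backward. After the program, v >= 2*val must hold.
Before havoc n: v >= 2*val
Before vec[val] := n: v >= 2*val
Before v := 3*vec[j + 1] + 8: 3*vec[j + 1] >= 2*val - 8
Before j := 2*val: 3*vec[2*val + 1] >= 2*val - 8
Answer: WP = 3*vec[2*val + 1] >= 2*val - 8


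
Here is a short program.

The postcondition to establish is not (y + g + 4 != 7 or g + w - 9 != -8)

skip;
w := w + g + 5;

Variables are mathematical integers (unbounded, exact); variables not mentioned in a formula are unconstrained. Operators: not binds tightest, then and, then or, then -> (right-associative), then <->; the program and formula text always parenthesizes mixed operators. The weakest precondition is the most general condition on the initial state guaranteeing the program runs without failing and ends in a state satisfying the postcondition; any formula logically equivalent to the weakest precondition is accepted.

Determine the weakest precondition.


Working backward. After the program, the postcondition not (y + g + 4 != 7 or g + w - 9 != -8) must hold; in canonical form it is not (g + y != 3 or g + w != 1).
Before w := w + g + 5: not (g + y != 3 or 2*g + w != -4)
Before skip: not (g + y != 3 or 2*g + w != -4)
Answer: WP = not (g + y != 3 or 2*g + w != -4)


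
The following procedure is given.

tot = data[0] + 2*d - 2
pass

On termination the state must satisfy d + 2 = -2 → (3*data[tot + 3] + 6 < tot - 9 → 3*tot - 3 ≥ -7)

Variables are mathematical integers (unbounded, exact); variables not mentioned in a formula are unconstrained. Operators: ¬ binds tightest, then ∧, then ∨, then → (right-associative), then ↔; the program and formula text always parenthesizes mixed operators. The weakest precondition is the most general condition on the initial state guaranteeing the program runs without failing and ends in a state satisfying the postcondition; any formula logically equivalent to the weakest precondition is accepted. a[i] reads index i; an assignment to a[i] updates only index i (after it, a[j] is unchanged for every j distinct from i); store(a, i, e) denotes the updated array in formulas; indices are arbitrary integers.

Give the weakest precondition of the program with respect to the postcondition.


Working backward. After the program, the postcondition d + 2 = -2 → (3*data[tot + 3] + 6 < tot - 9 → 3*tot - 3 ≥ -7) must hold; in canonical form it is d = -4 → (3*data[tot + 3] < tot - 15 → 3*tot ≥ -4).
Before skip: d = -4 → (3*data[tot + 3] < tot - 15 → 3*tot ≥ -4)
Before tot := data[0] + 2*d - 2: d = -4 → (3*data[data[0] + 2*d + 1] < data[0] + 2*d - 17 → 3*data[0] + 6*d ≥ 2)
Answer: WP = d = -4 → (3*data[data[0] + 2*d + 1] < data[0] + 2*d - 17 → 3*data[0] + 6*d ≥ 2)


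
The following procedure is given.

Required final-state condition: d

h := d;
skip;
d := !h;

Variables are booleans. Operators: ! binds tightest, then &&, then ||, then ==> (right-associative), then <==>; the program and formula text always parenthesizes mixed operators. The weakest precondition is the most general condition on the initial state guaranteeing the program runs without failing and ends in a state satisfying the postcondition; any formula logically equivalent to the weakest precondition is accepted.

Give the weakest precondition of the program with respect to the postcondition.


Working backward. After the program, d must hold.
Before d := !h: !h
Before skip: !h
Before h := d: !d
Answer: WP = !d


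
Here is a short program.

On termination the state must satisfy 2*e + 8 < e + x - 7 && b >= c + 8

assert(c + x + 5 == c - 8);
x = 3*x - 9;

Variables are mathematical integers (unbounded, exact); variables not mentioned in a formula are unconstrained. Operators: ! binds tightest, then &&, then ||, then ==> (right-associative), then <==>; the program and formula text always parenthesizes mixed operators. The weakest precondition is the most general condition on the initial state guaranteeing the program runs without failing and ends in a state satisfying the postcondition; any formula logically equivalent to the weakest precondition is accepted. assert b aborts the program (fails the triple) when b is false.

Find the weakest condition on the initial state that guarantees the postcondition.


Working backward. After the program, the postcondition 2*e + 8 < e + x - 7 && b >= c + 8 must hold; in canonical form it is e < x - 15 && b >= c + 8.
Before x := 3*x - 9: e < 3*x - 24 && b >= c + 8
Before assert c + x + 5 == c - 8: x == -13 && e < 3*x - 24 && b >= c + 8
Answer: WP = x == -13 && e < 3*x - 24 && b >= c + 8


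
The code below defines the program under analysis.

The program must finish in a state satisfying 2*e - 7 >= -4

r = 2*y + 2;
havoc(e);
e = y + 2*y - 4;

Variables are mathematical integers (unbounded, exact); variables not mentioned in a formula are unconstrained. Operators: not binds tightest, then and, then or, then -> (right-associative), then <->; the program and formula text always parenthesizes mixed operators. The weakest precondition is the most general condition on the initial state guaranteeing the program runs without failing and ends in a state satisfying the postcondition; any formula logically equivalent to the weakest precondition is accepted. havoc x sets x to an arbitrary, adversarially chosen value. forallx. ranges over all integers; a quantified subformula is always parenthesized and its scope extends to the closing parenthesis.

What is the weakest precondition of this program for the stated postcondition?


Working backward. After the program, the postcondition 2*e - 7 >= -4 must hold; in canonical form it is 2*e >= 3.
Before e := y + 2*y - 4: 6*y >= 11
Before havoc e: 6*y >= 11
Before r := 2*y + 2: 6*y >= 11
Answer: WP = 6*y >= 11


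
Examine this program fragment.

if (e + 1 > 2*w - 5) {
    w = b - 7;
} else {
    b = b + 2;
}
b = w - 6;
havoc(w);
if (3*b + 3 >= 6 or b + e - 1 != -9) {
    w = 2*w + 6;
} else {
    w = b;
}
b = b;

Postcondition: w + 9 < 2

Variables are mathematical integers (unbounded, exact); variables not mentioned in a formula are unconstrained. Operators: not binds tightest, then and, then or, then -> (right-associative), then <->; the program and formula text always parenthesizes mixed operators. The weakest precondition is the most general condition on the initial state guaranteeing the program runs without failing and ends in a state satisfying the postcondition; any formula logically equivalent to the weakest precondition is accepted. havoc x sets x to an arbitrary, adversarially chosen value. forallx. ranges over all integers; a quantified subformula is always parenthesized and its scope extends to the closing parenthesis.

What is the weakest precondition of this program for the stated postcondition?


Working backward. After the program, the postcondition w + 9 < 2 must hold; in canonical form it is w < -7.
Before b := b: w < -7
Then branch requires 2*w < -13; else branch requires b < -7.
Before the if: ((3*b >= 3 or b + e != -8) -> 2*w < -13) and ((not (3*b >= 3 or b + e != -8)) -> b < -7)
Before havoc w: forall w_1. (((3*b >= 3 or b + e != -8) -> 2*w_1 < -13) and ((not (3*b >= 3 or b + e != -8)) -> b < -7))
Before b := w - 6: forall w_1. (((3*w >= 21 or e + w != -2) -> 2*w_1 < -13) and ((not (3*w >= 21 or e + w != -2)) -> w < -1))
Then branch requires forall w_1. (((3*b >= 42 or b + e != 5) -> 2*w_1 < -13) and ((not (3*b >= 42 or b + e != 5)) -> b < 6)); else branch requires forall w_1. (((3*w >= 21 or e + w != -2) -> 2*w_1 < -13) and ((not (3*w >= 21 or e + w != -2)) -> w < -1)).
Before the if: (e > 2*w - 6 -> (forall w_1. (((3*b >= 42 or b + e != 5) -> 2*w_1 < -13) and ((not (3*b >= 42 or b + e != 5)) -> b < 6)))) and ((not (e > 2*w - 6)) -> (forall w_1. (((3*w >= 21 or e + w != -2) -> 2*w_1 < -13) and ((not (3*w >= 21 or e + w != -2)) -> w < -1))))
Answer: WP = (e > 2*w - 6 -> (forall w_1. (((3*b >= 42 or b + e != 5) -> 2*w_1 < -13) and ((not (3*b >= 42 or b + e != 5)) -> b < 6)))) and ((not (e > 2*w - 6)) -> (forall w_1. (((3*w >= 21 or e + w != -2) -> 2*w_1 < -13) and ((not (3*w >= 21 or e + w != -2)) -> w < -1))))
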